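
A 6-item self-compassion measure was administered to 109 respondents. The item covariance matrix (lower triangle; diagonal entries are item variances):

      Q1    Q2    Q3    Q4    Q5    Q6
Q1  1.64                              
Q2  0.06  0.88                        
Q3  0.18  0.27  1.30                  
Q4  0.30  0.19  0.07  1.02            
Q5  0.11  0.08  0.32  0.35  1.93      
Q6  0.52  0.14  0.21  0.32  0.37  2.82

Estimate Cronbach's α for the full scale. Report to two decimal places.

Σσ²ᵢ = 1.64 + 0.88 + 1.30 + 1.02 + 1.93 + 2.82 = 9.59
Σ_{i<j} σ_ij = 3.49
Var(T) = 9.59 + 2 × 3.49 = 16.57
α = (k/(k−1))·(1 − Σσ²ᵢ/Var(T)) = (6/5)·(1 − 9.59/16.57) = 0.51

α = 0.51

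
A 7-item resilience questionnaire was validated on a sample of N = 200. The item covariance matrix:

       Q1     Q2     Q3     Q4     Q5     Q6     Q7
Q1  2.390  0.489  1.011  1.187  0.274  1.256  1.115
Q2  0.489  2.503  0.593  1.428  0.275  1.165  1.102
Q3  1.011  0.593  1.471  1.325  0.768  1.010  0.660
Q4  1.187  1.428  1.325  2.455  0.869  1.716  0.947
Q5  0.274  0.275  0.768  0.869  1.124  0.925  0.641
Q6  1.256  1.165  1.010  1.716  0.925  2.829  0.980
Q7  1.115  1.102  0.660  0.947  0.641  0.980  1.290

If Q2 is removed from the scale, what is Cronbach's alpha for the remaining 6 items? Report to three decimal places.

α = 0.861

Remaining items: Q1, Q3, Q4, Q5, Q6, Q7 (k = 6).
Σσ²ᵢ = 2.390 + 1.471 + 2.455 + 1.124 + 2.829 + 1.290 = 11.559
Var(T) = 11.559 + 2 × 14.684 = 40.927
α (item deleted) = (6/5)·(1 − 11.559/40.927) = 0.861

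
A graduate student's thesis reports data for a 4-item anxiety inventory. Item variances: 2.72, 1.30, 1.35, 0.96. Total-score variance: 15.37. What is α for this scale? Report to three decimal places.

ΣVar(i) = 2.72 + 1.30 + 1.35 + 0.96 = 6.33
α = (k/(k−1))·(1 − ΣVar(i)/σ²_total) = (4/3)·(1 − 6.33/15.37) = 0.784

α = 0.784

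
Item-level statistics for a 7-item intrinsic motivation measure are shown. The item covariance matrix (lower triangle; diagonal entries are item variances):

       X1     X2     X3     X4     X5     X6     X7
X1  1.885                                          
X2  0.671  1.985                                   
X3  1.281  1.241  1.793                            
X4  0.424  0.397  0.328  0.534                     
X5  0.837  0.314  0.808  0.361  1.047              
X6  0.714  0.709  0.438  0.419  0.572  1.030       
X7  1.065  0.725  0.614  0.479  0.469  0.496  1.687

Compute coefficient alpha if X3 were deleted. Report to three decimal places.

Remaining items: X1, X2, X4, X5, X6, X7 (k = 6).
Σσ²ᵢ = 1.885 + 1.985 + 0.534 + 1.047 + 1.030 + 1.687 = 8.168
Var(T) = 8.168 + 2 × 8.652 = 25.472
α (item deleted) = (6/5)·(1 − 8.168/25.472) = 0.815

α = 0.815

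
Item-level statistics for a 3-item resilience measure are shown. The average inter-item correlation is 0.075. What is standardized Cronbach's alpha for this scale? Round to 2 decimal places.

Standardized α = k·r̄ / (1 + (k−1)·r̄) = 3 × 0.075 / (1 + 2 × 0.075)
  = 0.2250 / 1.1500 = 0.20

standardized Cronbach's alpha = 0.20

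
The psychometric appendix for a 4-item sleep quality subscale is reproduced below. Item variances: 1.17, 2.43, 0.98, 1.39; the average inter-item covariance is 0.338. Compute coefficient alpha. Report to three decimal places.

sum of item variances = 1.17 + 2.43 + 0.98 + 1.39 = 5.97
Sum of the 6 distinct covariances = 6 × 0.338 = 2.028
σ²_total = sum of item variances + 2·Σcov = 5.97 + 2 × 2.028 = 10.026
α = (4/3)·(1 − 5.97/10.026) = 0.539

α = 0.539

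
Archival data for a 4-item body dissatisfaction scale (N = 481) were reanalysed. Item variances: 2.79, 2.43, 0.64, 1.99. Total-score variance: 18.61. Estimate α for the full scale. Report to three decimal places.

α = 0.771

ΣVar(i) = 2.79 + 2.43 + 0.64 + 1.99 = 7.85
α = (k/(k−1))·(1 − ΣVar(i)/σ²_T) = (4/3)·(1 − 7.85/18.61) = 0.771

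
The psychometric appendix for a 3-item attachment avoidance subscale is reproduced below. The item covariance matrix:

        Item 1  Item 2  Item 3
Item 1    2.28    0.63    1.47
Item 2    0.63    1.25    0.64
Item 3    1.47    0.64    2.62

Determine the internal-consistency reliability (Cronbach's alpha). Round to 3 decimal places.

α = 0.707

sum of item variances = 2.28 + 1.25 + 2.62 = 6.15
Σ_{i<j} σ_ij = 2.74
total variance = 6.15 + 2 × 2.74 = 11.63
α = (k/(k−1))·(1 − sum of item variances/total variance) = (3/2)·(1 − 6.15/11.63) = 0.707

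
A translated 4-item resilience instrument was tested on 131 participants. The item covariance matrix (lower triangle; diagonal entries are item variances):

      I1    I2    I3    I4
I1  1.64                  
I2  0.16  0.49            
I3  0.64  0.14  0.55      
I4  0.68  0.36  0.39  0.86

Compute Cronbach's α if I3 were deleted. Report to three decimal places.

Remaining items: I1, I2, I4 (k = 3).
ΣVar(i) = 1.64 + 0.49 + 0.86 = 2.99
total variance = 2.99 + 2 × 1.20 = 5.39
α (item deleted) = (3/2)·(1 − 2.99/5.39) = 0.668

Cronbach's α = 0.668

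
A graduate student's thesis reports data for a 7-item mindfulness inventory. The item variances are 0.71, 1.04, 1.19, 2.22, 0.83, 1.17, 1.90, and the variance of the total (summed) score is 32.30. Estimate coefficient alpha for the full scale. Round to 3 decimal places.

Σσᵢ² = 0.71 + 1.04 + 1.19 + 2.22 + 0.83 + 1.17 + 1.90 = 9.06
α = (k/(k−1))·(1 − Σσᵢ²/total variance) = (7/6)·(1 − 9.06/32.30) = 0.839

coefficient alpha = 0.839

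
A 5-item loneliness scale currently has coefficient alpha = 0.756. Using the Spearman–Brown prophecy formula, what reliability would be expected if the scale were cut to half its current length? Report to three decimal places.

Length factor m = 1/2
α' = m·α / (1 − (1−m)·α)
   = 1/2 × 0.756 / (1 − (1 − 1/2) × 0.756)
   = 0.3780 / 0.6220 = 0.608

predicted reliability = 0.608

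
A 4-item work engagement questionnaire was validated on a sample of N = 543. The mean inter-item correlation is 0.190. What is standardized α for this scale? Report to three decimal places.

Standardized α = k·r̄ / (1 + (k−1)·r̄) = 4 × 0.190 / (1 + 3 × 0.190)
  = 0.7600 / 1.5700 = 0.484

standardized α = 0.484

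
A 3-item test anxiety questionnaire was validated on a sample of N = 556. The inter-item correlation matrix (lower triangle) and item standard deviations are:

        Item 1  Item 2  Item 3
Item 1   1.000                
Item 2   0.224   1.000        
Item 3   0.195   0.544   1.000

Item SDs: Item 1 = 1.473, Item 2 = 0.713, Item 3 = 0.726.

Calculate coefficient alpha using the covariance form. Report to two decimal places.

Σσ²ᵢ = 1.473² + 0.713² + 0.726² = 3.2052
Covariances σ_ij = r_ij · s_i · s_j:
  σ(Item 1,Item 2) = 0.224 × 1.473 × 0.713 = 0.2353
  σ(Item 1,Item 3) = 0.195 × 1.473 × 0.726 = 0.2085
  σ(Item 2,Item 3) = 0.544 × 0.713 × 0.726 = 0.2816
σ²_T = Σσ²ᵢ + 2·Σσ_ij = 3.2052 + 2 × 0.7254 = 4.6560
α = (3/2)·(1 − 3.2052/4.6560) = 0.47

coefficient alpha = 0.47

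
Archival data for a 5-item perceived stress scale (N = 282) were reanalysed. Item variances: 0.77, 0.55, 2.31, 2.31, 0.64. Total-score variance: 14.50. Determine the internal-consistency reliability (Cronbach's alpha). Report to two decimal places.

sum of item variances = 0.77 + 0.55 + 2.31 + 2.31 + 0.64 = 6.58
α = (k/(k−1))·(1 − sum of item variances/total variance) = (5/4)·(1 − 6.58/14.50) = 0.68

α = 0.68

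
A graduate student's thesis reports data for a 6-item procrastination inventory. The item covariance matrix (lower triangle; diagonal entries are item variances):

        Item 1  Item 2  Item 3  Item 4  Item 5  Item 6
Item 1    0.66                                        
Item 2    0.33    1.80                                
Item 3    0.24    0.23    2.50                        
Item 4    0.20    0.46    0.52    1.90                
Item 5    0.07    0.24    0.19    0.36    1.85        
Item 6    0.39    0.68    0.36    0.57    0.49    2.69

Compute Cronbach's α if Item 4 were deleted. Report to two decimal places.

Remaining items: Item 1, Item 2, Item 3, Item 5, Item 6 (k = 5).
ΣVar(i) = 0.66 + 1.80 + 2.50 + 1.85 + 2.69 = 9.50
total variance = 9.50 + 2 × 3.22 = 15.94
α (item deleted) = (5/4)·(1 − 9.50/15.94) = 0.51

α = 0.51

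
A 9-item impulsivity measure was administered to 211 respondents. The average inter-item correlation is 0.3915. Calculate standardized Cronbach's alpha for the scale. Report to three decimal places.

Standardized α = k·r̄ / (1 + (k−1)·r̄) = 9 × 0.3915 / (1 + 8 × 0.3915)
  = 3.5235 / 4.1320 = 0.853

α = 0.853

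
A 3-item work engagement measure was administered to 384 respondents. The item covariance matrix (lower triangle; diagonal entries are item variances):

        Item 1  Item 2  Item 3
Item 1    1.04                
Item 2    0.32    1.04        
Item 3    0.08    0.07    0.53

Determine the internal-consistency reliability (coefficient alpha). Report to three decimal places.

Σσᵢ² = 1.04 + 1.04 + 0.53 = 2.61
Sum of off-diagonal covariances = 0.47
total variance = 2.61 + 2 × 0.47 = 3.55
α = (k/(k−1))·(1 − Σσᵢ²/total variance) = (3/2)·(1 − 2.61/3.55) = 0.397

coefficient alpha = 0.397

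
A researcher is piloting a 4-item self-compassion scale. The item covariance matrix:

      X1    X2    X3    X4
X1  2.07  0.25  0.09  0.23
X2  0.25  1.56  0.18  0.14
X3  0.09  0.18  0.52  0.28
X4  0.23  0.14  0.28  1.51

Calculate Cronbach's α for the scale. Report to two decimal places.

α = 0.39

sum of item variances = 2.07 + 1.56 + 0.52 + 1.51 = 5.66
Sum of the distinct covariances = 1.17
total variance = 5.66 + 2 × 1.17 = 8.00
α = (k/(k−1))·(1 − sum of item variances/total variance) = (4/3)·(1 − 5.66/8.00) = 0.39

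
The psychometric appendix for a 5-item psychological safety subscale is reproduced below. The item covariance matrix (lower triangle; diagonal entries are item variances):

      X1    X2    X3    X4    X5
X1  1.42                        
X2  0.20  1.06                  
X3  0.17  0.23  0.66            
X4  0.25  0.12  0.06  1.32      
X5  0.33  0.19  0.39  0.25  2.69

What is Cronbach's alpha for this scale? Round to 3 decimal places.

ΣVar(i) = 1.42 + 1.06 + 0.66 + 1.32 + 2.69 = 7.15
Sum of the distinct covariances = 2.19
Var(T) = 7.15 + 2 × 2.19 = 11.53
α = (k/(k−1))·(1 − ΣVar(i)/Var(T)) = (5/4)·(1 − 7.15/11.53) = 0.475

α = 0.475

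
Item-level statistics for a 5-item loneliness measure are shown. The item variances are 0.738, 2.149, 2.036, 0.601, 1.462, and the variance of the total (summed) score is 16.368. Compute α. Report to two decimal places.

sum of item variances = 0.738 + 2.149 + 2.036 + 0.601 + 1.462 = 6.986
α = (k/(k−1))·(1 − sum of item variances/total variance) = (5/4)·(1 − 6.986/16.368) = 0.72

α = 0.72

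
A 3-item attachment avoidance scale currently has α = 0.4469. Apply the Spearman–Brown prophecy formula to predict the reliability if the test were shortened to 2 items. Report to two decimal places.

predicted reliability = 0.35

Length factor m = 2/3 = 0.6667
α' = m·α / (1 − (1−m)·α)
   = 2/3 × 0.4469 / (1 − (1 − 2/3) × 0.4469)
   = 0.2979 / 0.8510 = 0.35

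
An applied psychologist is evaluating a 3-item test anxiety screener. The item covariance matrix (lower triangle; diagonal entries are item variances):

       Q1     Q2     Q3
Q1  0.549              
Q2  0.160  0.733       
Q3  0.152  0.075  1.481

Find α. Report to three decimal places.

α = 0.328

Σσ²ᵢ = 0.549 + 0.733 + 1.481 = 2.763
Sum of the distinct covariances = 0.387
σ²_T = 2.763 + 2 × 0.387 = 3.537
α = (k/(k−1))·(1 − Σσ²ᵢ/σ²_T) = (3/2)·(1 − 2.763/3.537) = 0.328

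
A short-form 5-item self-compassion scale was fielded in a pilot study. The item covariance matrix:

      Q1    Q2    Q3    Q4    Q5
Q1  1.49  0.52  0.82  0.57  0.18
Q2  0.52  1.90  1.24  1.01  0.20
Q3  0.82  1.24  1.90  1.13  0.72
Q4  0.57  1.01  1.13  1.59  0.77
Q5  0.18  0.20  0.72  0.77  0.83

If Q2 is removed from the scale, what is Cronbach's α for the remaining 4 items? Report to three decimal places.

Cronbach's α = 0.787

Remaining items: Q1, Q3, Q4, Q5 (k = 4).
sum of item variances = 1.49 + 1.90 + 1.59 + 0.83 = 5.81
total variance = 5.81 + 2 × 4.19 = 14.19
α (item deleted) = (4/3)·(1 − 5.81/14.19) = 0.787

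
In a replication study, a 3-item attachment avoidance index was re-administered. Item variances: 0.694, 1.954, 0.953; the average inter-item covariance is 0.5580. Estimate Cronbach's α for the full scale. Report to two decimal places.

ΣVar(i) = 0.694 + 1.954 + 0.953 = 3.601
Sum of the 3 distinct covariances = 3 × 0.5580 = 1.6740
σ²_total = ΣVar(i) + 2·Σcov = 3.601 + 2 × 1.6740 = 6.9490
α = (3/2)·(1 − 3.601/6.9490) = 0.72

α = 0.72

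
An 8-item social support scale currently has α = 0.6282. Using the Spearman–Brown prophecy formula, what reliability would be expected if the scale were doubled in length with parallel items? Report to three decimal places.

predicted reliability = 0.772

Length factor m = 2
α' = m·α / (1 + (m−1)·α)
   = 2 × 0.6282 / (1 + (2 − 1) × 0.6282)
   = 1.2564 / 1.6282 = 0.772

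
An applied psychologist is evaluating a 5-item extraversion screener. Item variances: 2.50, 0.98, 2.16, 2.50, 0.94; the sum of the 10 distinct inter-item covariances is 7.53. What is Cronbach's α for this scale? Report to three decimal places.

sum of item variances = 2.50 + 0.98 + 2.16 + 2.50 + 0.94 = 9.08
Sum of distinct covariances = 7.53
σ²_total = sum of item variances + 2·Σcov = 9.08 + 2 × 7.53 = 24.14
α = (5/4)·(1 − 9.08/24.14) = 0.780

Cronbach's α = 0.780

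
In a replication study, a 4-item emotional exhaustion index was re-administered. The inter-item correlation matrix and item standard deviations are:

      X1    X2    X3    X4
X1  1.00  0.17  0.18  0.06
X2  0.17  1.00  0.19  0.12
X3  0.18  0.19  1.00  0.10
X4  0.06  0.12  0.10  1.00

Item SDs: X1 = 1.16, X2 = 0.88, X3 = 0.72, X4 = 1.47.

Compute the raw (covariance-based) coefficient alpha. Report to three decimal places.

Σσ²ᵢ = 1.16² + 0.88² + 0.72² + 1.47² = 4.7993
Covariances σ_ij = r_ij · s_i · s_j:
  σ(X1,X2) = 0.17 × 1.16 × 0.88 = 0.1735
  σ(X1,X3) = 0.18 × 1.16 × 0.72 = 0.1503
  σ(X1,X4) = 0.06 × 1.16 × 1.47 = 0.1023
  σ(X2,X3) = 0.19 × 0.88 × 0.72 = 0.1204
  σ(X2,X4) = 0.12 × 0.88 × 1.47 = 0.1552
  σ(X3,X4) = 0.10 × 0.72 × 1.47 = 0.1058
σ²_T = Σσ²ᵢ + 2·Σσ_ij = 4.7993 + 2 × 0.8075 = 6.4143
α = (4/3)·(1 − 4.7993/6.4143) = 0.336

coefficient alpha = 0.336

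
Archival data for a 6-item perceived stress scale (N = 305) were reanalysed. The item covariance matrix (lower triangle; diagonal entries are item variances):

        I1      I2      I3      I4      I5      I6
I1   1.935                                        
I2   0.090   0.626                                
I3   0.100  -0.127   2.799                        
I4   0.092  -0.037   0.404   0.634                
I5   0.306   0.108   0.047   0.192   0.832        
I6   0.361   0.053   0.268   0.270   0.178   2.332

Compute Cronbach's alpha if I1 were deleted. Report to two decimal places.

Remaining items: I2, I3, I4, I5, I6 (k = 5).
sum of item variances = 0.626 + 2.799 + 0.634 + 0.832 + 2.332 = 7.223
total variance = 7.223 + 2 × 1.356 = 9.935
α (item deleted) = (5/4)·(1 − 7.223/9.935) = 0.34

α = 0.34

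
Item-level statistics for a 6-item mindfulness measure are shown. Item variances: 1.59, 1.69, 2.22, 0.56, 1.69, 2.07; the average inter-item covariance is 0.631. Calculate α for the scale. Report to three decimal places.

Σσ²ᵢ = 1.59 + 1.69 + 2.22 + 0.56 + 1.69 + 2.07 = 9.82
Sum of the 15 distinct covariances = 15 × 0.631 = 9.465
σ²_total = Σσ²ᵢ + 2·Σcov = 9.82 + 2 × 9.465 = 28.750
α = (6/5)·(1 − 9.82/28.750) = 0.790

α = 0.790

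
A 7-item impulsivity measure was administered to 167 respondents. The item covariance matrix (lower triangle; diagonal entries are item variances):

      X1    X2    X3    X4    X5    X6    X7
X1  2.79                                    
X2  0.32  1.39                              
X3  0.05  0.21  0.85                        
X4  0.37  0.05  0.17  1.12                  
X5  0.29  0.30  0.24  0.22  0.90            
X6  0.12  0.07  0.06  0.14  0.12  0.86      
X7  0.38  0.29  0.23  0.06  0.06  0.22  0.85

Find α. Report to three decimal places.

α = 0.555

Σσ²ᵢ = 2.79 + 1.39 + 0.85 + 1.12 + 0.90 + 0.86 + 0.85 = 8.76
Sum of the distinct covariances = 3.97
total variance = 8.76 + 2 × 3.97 = 16.70
α = (k/(k−1))·(1 − Σσ²ᵢ/total variance) = (7/6)·(1 − 8.76/16.70) = 0.555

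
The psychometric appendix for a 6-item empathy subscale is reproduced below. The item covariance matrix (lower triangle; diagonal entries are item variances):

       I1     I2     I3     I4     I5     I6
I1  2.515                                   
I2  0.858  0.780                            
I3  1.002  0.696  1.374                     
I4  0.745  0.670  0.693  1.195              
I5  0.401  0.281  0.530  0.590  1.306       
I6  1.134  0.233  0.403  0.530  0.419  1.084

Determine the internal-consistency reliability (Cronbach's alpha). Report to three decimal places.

Cronbach's alpha = 0.828

Σσᵢ² = 2.515 + 0.780 + 1.374 + 1.195 + 1.306 + 1.084 = 8.254
Sum of off-diagonal covariances = 9.185
σ²_total = 8.254 + 2 × 9.185 = 26.624
α = (k/(k−1))·(1 − Σσᵢ²/σ²_total) = (6/5)·(1 − 8.254/26.624) = 0.828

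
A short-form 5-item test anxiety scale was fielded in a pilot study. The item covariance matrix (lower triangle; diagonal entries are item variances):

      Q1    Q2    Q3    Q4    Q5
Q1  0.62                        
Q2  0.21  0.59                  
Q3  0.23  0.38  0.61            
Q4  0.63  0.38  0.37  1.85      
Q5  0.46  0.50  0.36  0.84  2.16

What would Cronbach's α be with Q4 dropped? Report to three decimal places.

Remaining items: Q1, Q2, Q3, Q5 (k = 4).
Σσᵢ² = 0.62 + 0.59 + 0.61 + 2.16 = 3.98
total variance = 3.98 + 2 × 2.14 = 8.26
α (item deleted) = (4/3)·(1 − 3.98/8.26) = 0.691

Cronbach's α = 0.691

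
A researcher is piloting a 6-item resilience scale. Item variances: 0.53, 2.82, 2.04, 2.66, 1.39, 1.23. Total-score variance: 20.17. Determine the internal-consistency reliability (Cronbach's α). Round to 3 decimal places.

ΣVar(i) = 0.53 + 2.82 + 2.04 + 2.66 + 1.39 + 1.23 = 10.67
α = (k/(k−1))·(1 − ΣVar(i)/σ²_total) = (6/5)·(1 − 10.67/20.17) = 0.565

α = 0.565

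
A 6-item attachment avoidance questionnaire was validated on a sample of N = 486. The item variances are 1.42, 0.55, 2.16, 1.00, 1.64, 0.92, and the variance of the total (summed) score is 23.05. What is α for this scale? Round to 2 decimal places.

α = 0.80

Σσᵢ² = 1.42 + 0.55 + 2.16 + 1.00 + 1.64 + 0.92 = 7.69
α = (k/(k−1))·(1 − Σσᵢ²/σ²_T) = (6/5)·(1 − 7.69/23.05) = 0.80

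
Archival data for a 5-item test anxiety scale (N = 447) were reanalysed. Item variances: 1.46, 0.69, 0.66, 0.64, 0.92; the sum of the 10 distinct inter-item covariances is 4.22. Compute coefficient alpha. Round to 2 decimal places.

α = 0.82

Σσᵢ² = 1.46 + 0.69 + 0.66 + 0.64 + 0.92 = 4.37
Sum of distinct covariances = 4.22
σ²_T = Σσᵢ² + 2·Σcov = 4.37 + 2 × 4.22 = 12.81
α = (5/4)·(1 − 4.37/12.81) = 0.82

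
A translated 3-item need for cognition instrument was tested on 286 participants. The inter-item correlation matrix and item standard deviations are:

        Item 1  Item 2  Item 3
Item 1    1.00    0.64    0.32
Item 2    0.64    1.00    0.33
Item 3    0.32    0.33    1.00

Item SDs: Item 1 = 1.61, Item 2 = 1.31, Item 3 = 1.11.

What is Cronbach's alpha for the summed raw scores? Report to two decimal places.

Σσ²ᵢ = 1.61² + 1.31² + 1.11² = 5.5403
Covariances σ_ij = r_ij · s_i · s_j:
  σ(Item 1,Item 2) = 0.64 × 1.61 × 1.31 = 1.3498
  σ(Item 1,Item 3) = 0.32 × 1.61 × 1.11 = 0.5719
  σ(Item 2,Item 3) = 0.33 × 1.31 × 1.11 = 0.4799
σ²_T = Σσ²ᵢ + 2·Σσ_ij = 5.5403 + 2 × 2.4016 = 10.3435
α = (3/2)·(1 − 5.5403/10.3435) = 0.70

α = 0.70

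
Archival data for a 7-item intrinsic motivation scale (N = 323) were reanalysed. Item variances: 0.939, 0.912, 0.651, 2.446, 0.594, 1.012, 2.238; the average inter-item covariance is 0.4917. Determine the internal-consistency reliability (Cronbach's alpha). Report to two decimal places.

Cronbach's alpha = 0.82

Σσᵢ² = 0.939 + 0.912 + 0.651 + 2.446 + 0.594 + 1.012 + 2.238 = 8.792
Sum of the 21 distinct covariances = 21 × 0.4917 = 10.3257
Var(T) = Σσᵢ² + 2·Σcov = 8.792 + 2 × 10.3257 = 29.4434
α = (7/6)·(1 − 8.792/29.4434) = 0.82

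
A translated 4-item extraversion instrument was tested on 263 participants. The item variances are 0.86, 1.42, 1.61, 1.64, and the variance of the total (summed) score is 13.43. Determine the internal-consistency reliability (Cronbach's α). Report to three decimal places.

Cronbach's α = 0.784

Σσᵢ² = 0.86 + 1.42 + 1.61 + 1.64 = 5.53
α = (k/(k−1))·(1 − Σσᵢ²/σ²_T) = (4/3)·(1 − 5.53/13.43) = 0.784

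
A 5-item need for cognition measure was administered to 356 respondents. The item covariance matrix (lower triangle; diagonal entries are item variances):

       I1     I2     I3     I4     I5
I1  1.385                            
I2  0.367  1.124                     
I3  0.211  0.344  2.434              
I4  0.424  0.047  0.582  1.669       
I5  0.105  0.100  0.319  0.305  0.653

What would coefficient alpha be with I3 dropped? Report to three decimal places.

α = 0.478

Remaining items: I1, I2, I4, I5 (k = 4).
sum of item variances = 1.385 + 1.124 + 1.669 + 0.653 = 4.831
σ²_T = 4.831 + 2 × 1.348 = 7.527
α (item deleted) = (4/3)·(1 − 4.831/7.527) = 0.478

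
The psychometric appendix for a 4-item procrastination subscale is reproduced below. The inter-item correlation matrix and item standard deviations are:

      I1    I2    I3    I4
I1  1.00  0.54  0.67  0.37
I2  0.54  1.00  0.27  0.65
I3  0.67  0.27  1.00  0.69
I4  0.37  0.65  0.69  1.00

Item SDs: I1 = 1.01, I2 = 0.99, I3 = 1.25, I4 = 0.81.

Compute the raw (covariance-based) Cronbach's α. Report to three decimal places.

Σσ²ᵢ = 1.01² + 0.99² + 1.25² + 0.81² = 4.2188
Covariances σ_ij = r_ij · s_i · s_j:
  σ(I1,I2) = 0.54 × 1.01 × 0.99 = 0.5399
  σ(I1,I3) = 0.67 × 1.01 × 1.25 = 0.8459
  σ(I1,I4) = 0.37 × 1.01 × 0.81 = 0.3027
  σ(I2,I3) = 0.27 × 0.99 × 1.25 = 0.3341
  σ(I2,I4) = 0.65 × 0.99 × 0.81 = 0.5212
  σ(I3,I4) = 0.69 × 1.25 × 0.81 = 0.6986
σ²_T = Σσ²ᵢ + 2·Σσ_ij = 4.2188 + 2 × 3.2424 = 10.7036
α = (4/3)·(1 − 4.2188/10.7036) = 0.808

α = 0.808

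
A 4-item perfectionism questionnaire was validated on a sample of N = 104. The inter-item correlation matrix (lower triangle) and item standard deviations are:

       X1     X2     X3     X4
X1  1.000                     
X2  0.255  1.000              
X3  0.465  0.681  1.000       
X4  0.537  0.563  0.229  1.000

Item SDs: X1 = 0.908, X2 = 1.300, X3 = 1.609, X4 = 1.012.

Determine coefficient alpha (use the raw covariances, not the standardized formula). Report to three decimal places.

Σσ²ᵢ = 0.908² + 1.300² + 1.609² + 1.012² = 6.1275
Covariances σ_ij = r_ij · s_i · s_j:
  σ(X1,X2) = 0.255 × 0.908 × 1.300 = 0.3010
  σ(X1,X3) = 0.465 × 0.908 × 1.609 = 0.6794
  σ(X1,X4) = 0.537 × 0.908 × 1.012 = 0.4934
  σ(X2,X3) = 0.681 × 1.300 × 1.609 = 1.4244
  σ(X2,X4) = 0.563 × 1.300 × 1.012 = 0.7407
  σ(X3,X4) = 0.229 × 1.609 × 1.012 = 0.3729
σ²_T = Σσ²ᵢ + 2·Σσ_ij = 6.1275 + 2 × 4.0118 = 14.1511
α = (4/3)·(1 − 6.1275/14.1511) = 0.756

α = 0.756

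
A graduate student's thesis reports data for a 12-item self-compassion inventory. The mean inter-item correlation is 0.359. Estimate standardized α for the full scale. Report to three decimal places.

standardized α = 0.870

Standardized α = k·r̄ / (1 + (k−1)·r̄) = 12 × 0.359 / (1 + 11 × 0.359)
  = 4.3080 / 4.9490 = 0.870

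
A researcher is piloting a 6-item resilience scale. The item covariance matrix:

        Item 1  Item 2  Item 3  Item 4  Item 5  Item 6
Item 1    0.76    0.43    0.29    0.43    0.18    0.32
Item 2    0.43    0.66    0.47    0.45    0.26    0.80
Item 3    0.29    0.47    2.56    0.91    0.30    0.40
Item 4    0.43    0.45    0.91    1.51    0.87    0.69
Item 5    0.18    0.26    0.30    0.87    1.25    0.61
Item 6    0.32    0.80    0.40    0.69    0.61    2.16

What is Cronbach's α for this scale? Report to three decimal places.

sum of item variances = 0.76 + 0.66 + 2.56 + 1.51 + 1.25 + 2.16 = 8.90
Σ_{i<j} σ_ij = 7.41
total variance = 8.90 + 2 × 7.41 = 23.72
α = (k/(k−1))·(1 − sum of item variances/total variance) = (6/5)·(1 − 8.90/23.72) = 0.750

α = 0.750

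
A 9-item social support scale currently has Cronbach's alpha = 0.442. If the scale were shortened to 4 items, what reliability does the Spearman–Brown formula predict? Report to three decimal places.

Length factor m = 4/9 = 0.4444
α' = m·α / (1 − (1−m)·α)
   = 4/9 × 0.442 / (1 − (1 − 4/9) × 0.442)
   = 0.1964 / 0.7544 = 0.260

predicted reliability = 0.260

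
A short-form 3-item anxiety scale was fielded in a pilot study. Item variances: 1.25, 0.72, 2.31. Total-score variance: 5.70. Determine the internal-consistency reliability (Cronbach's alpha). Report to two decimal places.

sum of item variances = 1.25 + 0.72 + 2.31 = 4.28
α = (k/(k−1))·(1 − sum of item variances/σ²_total) = (3/2)·(1 − 4.28/5.70) = 0.37

α = 0.37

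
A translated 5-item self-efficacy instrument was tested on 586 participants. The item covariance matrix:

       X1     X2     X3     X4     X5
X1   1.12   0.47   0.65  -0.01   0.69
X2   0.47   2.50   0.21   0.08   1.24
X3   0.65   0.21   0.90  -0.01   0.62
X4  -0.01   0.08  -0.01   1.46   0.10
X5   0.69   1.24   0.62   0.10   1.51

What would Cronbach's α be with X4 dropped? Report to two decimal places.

Remaining items: X1, X2, X3, X5 (k = 4).
Σσ²ᵢ = 1.12 + 2.50 + 0.90 + 1.51 = 6.03
σ²_T = 6.03 + 2 × 3.88 = 13.79
α (item deleted) = (4/3)·(1 − 6.03/13.79) = 0.75

α = 0.75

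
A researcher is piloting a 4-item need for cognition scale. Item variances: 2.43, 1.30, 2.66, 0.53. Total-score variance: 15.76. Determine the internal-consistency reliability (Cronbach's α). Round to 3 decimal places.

α = 0.748

Σσᵢ² = 2.43 + 1.30 + 2.66 + 0.53 = 6.92
α = (k/(k−1))·(1 − Σσᵢ²/Var(T)) = (4/3)·(1 − 6.92/15.76) = 0.748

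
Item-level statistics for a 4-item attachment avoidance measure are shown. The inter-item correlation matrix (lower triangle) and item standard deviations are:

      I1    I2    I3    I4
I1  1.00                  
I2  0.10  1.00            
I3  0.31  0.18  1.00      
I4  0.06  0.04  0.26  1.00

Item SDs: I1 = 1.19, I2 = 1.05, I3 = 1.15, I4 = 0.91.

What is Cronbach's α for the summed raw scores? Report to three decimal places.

α = 0.438

Σσ²ᵢ = 1.19² + 1.05² + 1.15² + 0.91² = 4.6692
Covariances σ_ij = r_ij · s_i · s_j:
  σ(I1,I2) = 0.10 × 1.19 × 1.05 = 0.1250
  σ(I1,I3) = 0.31 × 1.19 × 1.15 = 0.4242
  σ(I1,I4) = 0.06 × 1.19 × 0.91 = 0.0650
  σ(I2,I3) = 0.18 × 1.05 × 1.15 = 0.2173
  σ(I2,I4) = 0.04 × 1.05 × 0.91 = 0.0382
  σ(I3,I4) = 0.26 × 1.15 × 0.91 = 0.2721
σ²_T = Σσ²ᵢ + 2·Σσ_ij = 4.6692 + 2 × 1.1418 = 6.9528
α = (4/3)·(1 − 4.6692/6.9528) = 0.438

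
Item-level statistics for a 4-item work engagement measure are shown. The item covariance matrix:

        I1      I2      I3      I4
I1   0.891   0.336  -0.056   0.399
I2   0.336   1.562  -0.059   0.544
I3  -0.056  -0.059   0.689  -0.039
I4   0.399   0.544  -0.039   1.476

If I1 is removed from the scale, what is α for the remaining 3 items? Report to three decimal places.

α = 0.290

Remaining items: I2, I3, I4 (k = 3).
Σσᵢ² = 1.562 + 0.689 + 1.476 = 3.727
σ²_T = 3.727 + 2 × 0.446 = 4.619
α (item deleted) = (3/2)·(1 − 3.727/4.619) = 0.290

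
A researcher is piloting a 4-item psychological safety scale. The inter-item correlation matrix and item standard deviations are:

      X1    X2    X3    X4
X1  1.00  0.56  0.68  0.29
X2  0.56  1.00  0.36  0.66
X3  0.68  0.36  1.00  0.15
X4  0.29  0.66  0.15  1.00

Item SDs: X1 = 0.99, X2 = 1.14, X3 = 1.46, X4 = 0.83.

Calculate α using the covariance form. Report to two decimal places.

α = 0.75

Σσ²ᵢ = 0.99² + 1.14² + 1.46² + 0.83² = 5.1002
Covariances σ_ij = r_ij · s_i · s_j:
  σ(X1,X2) = 0.56 × 0.99 × 1.14 = 0.6320
  σ(X1,X3) = 0.68 × 0.99 × 1.46 = 0.9829
  σ(X1,X4) = 0.29 × 0.99 × 0.83 = 0.2383
  σ(X2,X3) = 0.36 × 1.14 × 1.46 = 0.5992
  σ(X2,X4) = 0.66 × 1.14 × 0.83 = 0.6245
  σ(X3,X4) = 0.15 × 1.46 × 0.83 = 0.1818
σ²_T = Σσ²ᵢ + 2·Σσ_ij = 5.1002 + 2 × 3.2587 = 11.6176
α = (4/3)·(1 − 5.1002/11.6176) = 0.75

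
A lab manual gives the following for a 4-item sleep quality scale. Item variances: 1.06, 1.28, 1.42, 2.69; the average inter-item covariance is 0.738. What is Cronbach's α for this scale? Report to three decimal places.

α = 0.771

Σσᵢ² = 1.06 + 1.28 + 1.42 + 2.69 = 6.45
Sum of the 6 distinct covariances = 6 × 0.738 = 4.428
σ²_T = Σσᵢ² + 2·Σcov = 6.45 + 2 × 4.428 = 15.306
α = (4/3)·(1 − 6.45/15.306) = 0.771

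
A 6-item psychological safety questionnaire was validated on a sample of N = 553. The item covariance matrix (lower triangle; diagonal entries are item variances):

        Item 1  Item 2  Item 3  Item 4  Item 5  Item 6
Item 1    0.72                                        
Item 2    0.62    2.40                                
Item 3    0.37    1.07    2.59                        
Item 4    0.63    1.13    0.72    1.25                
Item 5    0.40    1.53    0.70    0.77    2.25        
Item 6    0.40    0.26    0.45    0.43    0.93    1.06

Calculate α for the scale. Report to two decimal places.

α = 0.80

Σσᵢ² = 0.72 + 2.40 + 2.59 + 1.25 + 2.25 + 1.06 = 10.27
Sum of off-diagonal covariances = 10.41
σ²_T = 10.27 + 2 × 10.41 = 31.09
α = (k/(k−1))·(1 − Σσᵢ²/σ²_T) = (6/5)·(1 − 10.27/31.09) = 0.80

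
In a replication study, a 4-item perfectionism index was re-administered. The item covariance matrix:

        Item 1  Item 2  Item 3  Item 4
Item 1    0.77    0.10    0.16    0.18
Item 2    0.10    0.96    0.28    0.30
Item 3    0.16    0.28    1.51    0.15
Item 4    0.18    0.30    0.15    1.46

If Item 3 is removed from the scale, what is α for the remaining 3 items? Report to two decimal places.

α = 0.40

Remaining items: Item 1, Item 2, Item 4 (k = 3).
ΣVar(i) = 0.77 + 0.96 + 1.46 = 3.19
Var(T) = 3.19 + 2 × 0.58 = 4.35
α (item deleted) = (3/2)·(1 − 3.19/4.35) = 0.40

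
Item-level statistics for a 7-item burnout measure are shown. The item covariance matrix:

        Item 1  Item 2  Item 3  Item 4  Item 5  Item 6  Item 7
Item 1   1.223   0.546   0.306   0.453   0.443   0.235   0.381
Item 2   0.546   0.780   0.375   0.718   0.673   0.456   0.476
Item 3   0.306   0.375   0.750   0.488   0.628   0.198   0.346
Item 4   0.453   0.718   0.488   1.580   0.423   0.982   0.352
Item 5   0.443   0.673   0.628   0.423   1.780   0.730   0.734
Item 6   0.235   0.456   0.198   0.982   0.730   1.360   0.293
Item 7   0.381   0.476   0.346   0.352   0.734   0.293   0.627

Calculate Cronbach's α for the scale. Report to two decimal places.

Σσᵢ² = 1.223 + 0.780 + 0.750 + 1.580 + 1.780 + 1.360 + 0.627 = 8.100
Sum of off-diagonal covariances = 10.236
Var(T) = 8.100 + 2 × 10.236 = 28.572
α = (k/(k−1))·(1 − Σσᵢ²/Var(T)) = (7/6)·(1 − 8.100/28.572) = 0.84

Cronbach's α = 0.84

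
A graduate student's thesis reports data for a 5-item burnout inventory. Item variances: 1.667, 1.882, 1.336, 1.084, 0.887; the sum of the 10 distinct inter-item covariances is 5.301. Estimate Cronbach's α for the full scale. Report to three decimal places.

Cronbach's α = 0.759

sum of item variances = 1.667 + 1.882 + 1.336 + 1.084 + 0.887 = 6.856
Sum of distinct covariances = 5.301
Var(T) = sum of item variances + 2·Σcov = 6.856 + 2 × 5.301 = 17.458
α = (5/4)·(1 − 6.856/17.458) = 0.759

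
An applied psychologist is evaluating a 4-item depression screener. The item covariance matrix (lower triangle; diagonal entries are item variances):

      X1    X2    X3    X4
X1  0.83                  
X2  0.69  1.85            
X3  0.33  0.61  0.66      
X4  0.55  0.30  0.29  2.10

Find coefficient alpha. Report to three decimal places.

α = 0.673

ΣVar(i) = 0.83 + 1.85 + 0.66 + 2.10 = 5.44
Sum of the distinct covariances = 2.77
total variance = 5.44 + 2 × 2.77 = 10.98
α = (k/(k−1))·(1 − ΣVar(i)/total variance) = (4/3)·(1 − 5.44/10.98) = 0.673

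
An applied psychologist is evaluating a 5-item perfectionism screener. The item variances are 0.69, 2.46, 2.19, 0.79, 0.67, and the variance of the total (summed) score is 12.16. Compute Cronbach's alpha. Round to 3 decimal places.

ΣVar(i) = 0.69 + 2.46 + 2.19 + 0.79 + 0.67 = 6.80
α = (k/(k−1))·(1 − ΣVar(i)/σ²_T) = (5/4)·(1 − 6.80/12.16) = 0.551

Cronbach's alpha = 0.551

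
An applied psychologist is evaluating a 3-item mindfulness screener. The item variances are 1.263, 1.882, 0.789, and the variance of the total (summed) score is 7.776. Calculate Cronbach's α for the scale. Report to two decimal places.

Σσ²ᵢ = 1.263 + 1.882 + 0.789 = 3.934
α = (k/(k−1))·(1 − Σσ²ᵢ/σ²_total) = (3/2)·(1 − 3.934/7.776) = 0.74

α = 0.74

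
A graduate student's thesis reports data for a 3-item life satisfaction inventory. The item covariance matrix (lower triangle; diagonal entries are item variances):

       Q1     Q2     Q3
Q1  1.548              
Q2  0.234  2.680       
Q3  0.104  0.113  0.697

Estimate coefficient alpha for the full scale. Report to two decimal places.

ΣVar(i) = 1.548 + 2.680 + 0.697 = 4.925
Sum of the distinct covariances = 0.451
σ²_total = 4.925 + 2 × 0.451 = 5.827
α = (k/(k−1))·(1 − ΣVar(i)/σ²_total) = (3/2)·(1 − 4.925/5.827) = 0.23

coefficient alpha = 0.23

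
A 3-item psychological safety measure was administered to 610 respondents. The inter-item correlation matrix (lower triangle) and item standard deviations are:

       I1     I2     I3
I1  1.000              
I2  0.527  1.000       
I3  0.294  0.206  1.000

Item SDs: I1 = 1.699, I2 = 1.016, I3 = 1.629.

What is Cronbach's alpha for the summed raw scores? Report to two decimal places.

Σσ²ᵢ = 1.699² + 1.016² + 1.629² = 6.5725
Covariances σ_ij = r_ij · s_i · s_j:
  σ(I1,I2) = 0.527 × 1.699 × 1.016 = 0.9097
  σ(I1,I3) = 0.294 × 1.699 × 1.629 = 0.8137
  σ(I2,I3) = 0.206 × 1.016 × 1.629 = 0.3409
σ²_T = Σσ²ᵢ + 2·Σσ_ij = 6.5725 + 2 × 2.0643 = 10.7011
α = (3/2)·(1 − 6.5725/10.7011) = 0.58

α = 0.58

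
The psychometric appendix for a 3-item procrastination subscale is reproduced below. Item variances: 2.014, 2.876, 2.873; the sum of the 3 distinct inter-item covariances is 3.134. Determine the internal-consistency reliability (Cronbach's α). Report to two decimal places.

Σσ²ᵢ = 2.014 + 2.876 + 2.873 = 7.763
Sum of distinct covariances = 3.134
σ²_T = Σσ²ᵢ + 2·Σcov = 7.763 + 2 × 3.134 = 14.031
α = (3/2)·(1 − 7.763/14.031) = 0.67

Cronbach's α = 0.67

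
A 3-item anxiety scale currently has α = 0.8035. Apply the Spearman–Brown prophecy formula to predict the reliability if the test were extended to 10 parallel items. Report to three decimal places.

predicted reliability = 0.932

Length factor m = 10/3 = 3.3333
α' = m·α / (1 + (m−1)·α)
   = 10/3 × 0.8035 / (1 + (10/3 − 1) × 0.8035)
   = 2.6783 / 2.8748 = 0.932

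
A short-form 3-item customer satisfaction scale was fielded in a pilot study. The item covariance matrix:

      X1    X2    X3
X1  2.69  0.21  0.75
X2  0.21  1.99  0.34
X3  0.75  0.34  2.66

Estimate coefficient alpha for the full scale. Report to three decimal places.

α = 0.392

ΣVar(i) = 2.69 + 1.99 + 2.66 = 7.34
Sum of the distinct covariances = 1.30
σ²_T = 7.34 + 2 × 1.30 = 9.94
α = (k/(k−1))·(1 − ΣVar(i)/σ²_T) = (3/2)·(1 − 7.34/9.94) = 0.392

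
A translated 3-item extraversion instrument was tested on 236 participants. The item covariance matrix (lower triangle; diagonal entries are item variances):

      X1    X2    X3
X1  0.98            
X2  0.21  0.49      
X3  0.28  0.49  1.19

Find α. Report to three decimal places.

α = 0.636

Σσ²ᵢ = 0.98 + 0.49 + 1.19 = 2.66
Sum of the distinct covariances = 0.98
σ²_total = 2.66 + 2 × 0.98 = 4.62
α = (k/(k−1))·(1 − Σσ²ᵢ/σ²_total) = (3/2)·(1 − 2.66/4.62) = 0.636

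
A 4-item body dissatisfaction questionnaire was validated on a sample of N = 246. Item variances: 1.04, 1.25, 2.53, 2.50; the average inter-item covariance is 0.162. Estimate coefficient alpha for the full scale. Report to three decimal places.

α = 0.280

Σσᵢ² = 1.04 + 1.25 + 2.53 + 2.50 = 7.32
Sum of the 6 distinct covariances = 6 × 0.162 = 0.972
total variance = Σσᵢ² + 2·Σcov = 7.32 + 2 × 0.972 = 9.264
α = (4/3)·(1 − 7.32/9.264) = 0.280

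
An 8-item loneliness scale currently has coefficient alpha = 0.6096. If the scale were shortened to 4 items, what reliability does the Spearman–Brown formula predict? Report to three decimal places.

Length factor m = 4/8 = 0.5000
α' = m·α / (1 − (1−m)·α)
   = 4/8 × 0.6096 / (1 − (1 − 4/8) × 0.6096)
   = 0.3048 / 0.6952 = 0.438

predicted reliability = 0.438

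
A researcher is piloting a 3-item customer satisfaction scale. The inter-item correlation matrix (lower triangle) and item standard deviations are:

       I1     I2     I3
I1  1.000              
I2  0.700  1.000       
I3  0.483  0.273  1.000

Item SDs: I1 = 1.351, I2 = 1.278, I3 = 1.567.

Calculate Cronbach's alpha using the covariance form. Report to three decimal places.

Cronbach's alpha = 0.727

Σσ²ᵢ = 1.351² + 1.278² + 1.567² = 5.9140
Covariances σ_ij = r_ij · s_i · s_j:
  σ(I1,I2) = 0.700 × 1.351 × 1.278 = 1.2086
  σ(I1,I3) = 0.483 × 1.351 × 1.567 = 1.0225
  σ(I2,I3) = 0.273 × 1.278 × 1.567 = 0.5467
σ²_T = Σσ²ᵢ + 2·Σσ_ij = 5.9140 + 2 × 2.7778 = 11.4696
α = (3/2)·(1 − 5.9140/11.4696) = 0.727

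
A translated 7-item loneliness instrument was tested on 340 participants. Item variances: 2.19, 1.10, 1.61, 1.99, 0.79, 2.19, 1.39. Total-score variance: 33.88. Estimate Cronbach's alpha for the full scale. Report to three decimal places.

Σσᵢ² = 2.19 + 1.10 + 1.61 + 1.99 + 0.79 + 2.19 + 1.39 = 11.26
α = (k/(k−1))·(1 − Σσᵢ²/total variance) = (7/6)·(1 − 11.26/33.88) = 0.779

Cronbach's alpha = 0.779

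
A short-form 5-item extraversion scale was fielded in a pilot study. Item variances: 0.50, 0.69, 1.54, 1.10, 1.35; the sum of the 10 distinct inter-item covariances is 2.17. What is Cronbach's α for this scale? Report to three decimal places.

Cronbach's α = 0.570

Σσᵢ² = 0.50 + 0.69 + 1.54 + 1.10 + 1.35 = 5.18
Sum of distinct covariances = 2.17
σ²_T = Σσᵢ² + 2·Σcov = 5.18 + 2 × 2.17 = 9.52
α = (5/4)·(1 − 5.18/9.52) = 0.570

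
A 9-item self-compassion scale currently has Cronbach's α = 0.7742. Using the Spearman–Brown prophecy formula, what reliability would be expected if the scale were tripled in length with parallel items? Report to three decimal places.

Length factor m = 3
α' = m·α / (1 + (m−1)·α)
   = 3 × 0.7742 / (1 + (3 − 1) × 0.7742)
   = 2.3226 / 2.5484 = 0.911

predicted reliability = 0.911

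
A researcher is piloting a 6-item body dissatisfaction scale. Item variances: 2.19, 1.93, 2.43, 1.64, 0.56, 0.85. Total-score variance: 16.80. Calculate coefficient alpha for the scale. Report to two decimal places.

α = 0.51

sum of item variances = 2.19 + 1.93 + 2.43 + 1.64 + 0.56 + 0.85 = 9.60
α = (k/(k−1))·(1 − sum of item variances/Var(T)) = (6/5)·(1 − 9.60/16.80) = 0.51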